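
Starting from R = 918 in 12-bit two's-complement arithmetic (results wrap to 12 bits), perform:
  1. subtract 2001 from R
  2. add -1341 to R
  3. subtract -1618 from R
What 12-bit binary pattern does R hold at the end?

110011011010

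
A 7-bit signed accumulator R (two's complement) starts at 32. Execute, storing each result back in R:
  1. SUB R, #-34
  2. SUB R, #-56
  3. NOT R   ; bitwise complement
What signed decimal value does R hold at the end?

Start: R = 32 = 0100000.
R = 32 − (-34) = 66; wraps to -62 = 1000010
R = -62 − (-56) = -6 = 1111010
R = NOT 1111010 = 0000101 = 5

5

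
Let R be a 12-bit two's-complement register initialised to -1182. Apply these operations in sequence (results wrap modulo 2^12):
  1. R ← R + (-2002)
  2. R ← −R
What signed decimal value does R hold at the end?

-912

Start: R = -1182 = 101101100010.
R = -1182 + (-2002) = -3184; wraps to 912 = 001110010000
R = −(912) = -912 = 110001110000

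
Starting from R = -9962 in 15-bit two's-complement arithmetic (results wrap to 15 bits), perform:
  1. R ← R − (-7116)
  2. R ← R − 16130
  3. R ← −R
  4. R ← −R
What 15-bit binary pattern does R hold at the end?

Start: R = -9962 = 101100100010110.
R = -9962 − (-7116) = -2846 = 111010011100010
R = -2846 − 16130 = -18976; wraps to 13792 = 011010111100000
R = −(13792) = -13792 = 100101000100000
R = −(-13792) = 13792 = 011010111100000

011010111100000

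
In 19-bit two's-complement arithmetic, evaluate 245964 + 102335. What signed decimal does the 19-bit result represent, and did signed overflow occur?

245964 → 0111100000011001100
102335 → 0011000111110111111
  0111100000011001100
+ 0011000111110111111
= 1010101000010001011
Result 1010101000010001011: MSB = 1 → 348299 − 524288 = -175989.
Both addends are non-negative but the stored result is negative: signed overflow. The true value 245964 + 102335 = 348299 lies outside [-262144, 262143].

-175989; overflow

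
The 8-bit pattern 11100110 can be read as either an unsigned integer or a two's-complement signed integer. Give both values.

unsigned = 230, signed = -26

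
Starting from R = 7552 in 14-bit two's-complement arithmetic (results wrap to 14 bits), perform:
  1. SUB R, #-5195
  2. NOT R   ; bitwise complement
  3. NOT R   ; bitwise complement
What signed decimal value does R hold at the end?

-3637

Start: R = 7552 = 01110110000000.
R = 7552 − (-5195) = 12747; wraps to -3637 = 11000111001011
R = NOT 11000111001011 = 00111000110100 = 3636
R = NOT 00111000110100 = 11000111001011 = -3637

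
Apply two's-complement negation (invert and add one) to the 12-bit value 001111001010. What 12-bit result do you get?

110000110110

Invert: 110000110101. Add 1: 110000110110.
Check: 001111001010 = 970, 110000110110 = -970.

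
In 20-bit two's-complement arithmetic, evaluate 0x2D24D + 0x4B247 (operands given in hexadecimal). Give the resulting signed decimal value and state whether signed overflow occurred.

492692; no overflow

0x2D24D = 00101101001001001101 = 184909 (signed)
0x4B247 = 01001011001001000111 = 307783 (signed)
  00101101001001001101
+ 01001011001001000111
= 01111000010010010100
Result 01111000010010010100: MSB = 0 → value 492692.
Both addends are non-negative and so is the stored result: no signed overflow.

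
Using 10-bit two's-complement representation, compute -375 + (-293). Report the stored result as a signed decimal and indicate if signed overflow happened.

-375 → 1010001001
-293 → 1011011011
  1010001001
+ 1011011011
= 0101100100  (discard carry-out 1)
Result 0101100100: MSB = 0 → value 356.
Both addends are negative but the stored result is non-negative: signed overflow. The true value -375 + (-293) = -668 lies outside [-512, 511].

356; overflow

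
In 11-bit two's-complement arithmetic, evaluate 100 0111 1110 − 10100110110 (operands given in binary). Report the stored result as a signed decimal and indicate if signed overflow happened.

-184; no overflow

100 0111 1110 → 10001111110 = -898 (signed)
10100110110 = -714 (signed)
Subtract via negate-and-add: invert 10100110110 + 1 = 01011001010 (i.e. 714).
  10001111110
+ 01011001010
= 11101001000
Result 11101001000: MSB = 1 → 1864 − 2048 = -184.
Addends (after negating the subtrahend) have opposite signs, so signed overflow cannot occur.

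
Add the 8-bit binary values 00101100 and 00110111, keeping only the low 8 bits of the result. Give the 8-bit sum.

01100011

  00101100
+ 00110111
= 01100011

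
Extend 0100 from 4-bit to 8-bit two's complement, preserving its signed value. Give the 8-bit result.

00000100

MSB of 0100 is 0; replicate it into the new high bits.
0000|0100 → 00000100 (still 4).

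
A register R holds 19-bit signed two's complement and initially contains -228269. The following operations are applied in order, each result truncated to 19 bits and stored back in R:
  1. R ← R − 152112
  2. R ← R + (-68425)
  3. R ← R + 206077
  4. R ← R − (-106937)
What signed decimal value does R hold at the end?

-135792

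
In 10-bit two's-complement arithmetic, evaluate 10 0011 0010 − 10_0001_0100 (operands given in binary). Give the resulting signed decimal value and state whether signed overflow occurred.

30; no overflow

10 0011 0010 → 1000110010 = -462 (signed)
10_0001_0100 → 1000010100 = -492 (signed)
Subtract via negate-and-add: invert 1000010100 + 1 = 0111101100 (i.e. 492).
  1000110010
+ 0111101100
= 0000011110  (discard carry-out 1)
Result 0000011110: MSB = 0 → value 30.
Addends (after negating the subtrahend) have opposite signs, so signed overflow cannot occur.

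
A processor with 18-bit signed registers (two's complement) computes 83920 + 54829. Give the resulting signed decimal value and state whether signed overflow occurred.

83920 → 010100011111010000
54829 → 001101011000101101
  010100011111010000
+ 001101011000101101
= 100001110111111101
Result 100001110111111101: MSB = 1 → 138749 − 262144 = -123395.
Both addends are non-negative but the stored result is negative: signed overflow. The true value 83920 + 54829 = 138749 lies outside [-131072, 131071].

-123395; overflow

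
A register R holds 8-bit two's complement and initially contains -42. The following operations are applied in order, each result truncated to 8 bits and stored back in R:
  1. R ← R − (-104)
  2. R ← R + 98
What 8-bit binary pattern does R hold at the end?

Start: R = -42 = 11010110.
R = -42 − (-104) = 62 = 00111110
R = 62 + 98 = 160; wraps to -96 = 10100000

10100000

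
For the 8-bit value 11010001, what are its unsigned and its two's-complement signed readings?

Unsigned: 11010001 = 209.
Signed: MSB=1 → 209 − 256 = -47.

unsigned = 209, signed = -47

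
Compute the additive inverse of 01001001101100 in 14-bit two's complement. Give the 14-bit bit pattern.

10110110010100

Invert: 10110110010011. Add 1: 10110110010100.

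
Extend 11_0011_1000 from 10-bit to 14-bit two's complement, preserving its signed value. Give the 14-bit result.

MSB of 1100111000 is 1; replicate it into the new high bits.
1111|1100111000 → 11111100111000 (still -200).

11111100111000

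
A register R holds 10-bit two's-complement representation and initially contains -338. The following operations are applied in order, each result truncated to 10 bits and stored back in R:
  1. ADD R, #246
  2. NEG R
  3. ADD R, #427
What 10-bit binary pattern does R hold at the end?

1000000111

Start: R = -338 = 1010101110.
R = -338 + 246 = -92 = 1110100100
R = −(-92) = 92 = 0001011100
R = 92 + 427 = 519; wraps to -505 = 1000000111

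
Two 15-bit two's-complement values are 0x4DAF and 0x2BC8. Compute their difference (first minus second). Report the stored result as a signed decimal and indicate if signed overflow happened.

0x4DAF = 100110110101111 = -12881 (signed)
0x2BC8 = 010101111001000 = 11208 (signed)
Subtract via negate-and-add: invert 010101111001000 + 1 = 101010000111000 (i.e. -11208).
  100110110101111
+ 101010000111000
= 010000111100111  (discard carry-out 1)
Result 010000111100111: MSB = 0 → value 8679.
Both addends (after negating the subtrahend) are negative but the stored result is non-negative: signed overflow. The true value -12881 − 11208 = -24089 lies outside [-16384, 16383].

8679; overflow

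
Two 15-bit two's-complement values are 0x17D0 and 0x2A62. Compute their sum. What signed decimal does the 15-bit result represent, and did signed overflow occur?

-15822; overflow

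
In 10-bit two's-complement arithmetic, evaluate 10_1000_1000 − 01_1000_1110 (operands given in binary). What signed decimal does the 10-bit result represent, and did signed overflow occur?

250; overflow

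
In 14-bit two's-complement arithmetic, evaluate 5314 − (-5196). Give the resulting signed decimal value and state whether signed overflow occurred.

-5874; overflow

5314 → 01010011000010
-5196 → 10101110110100
Subtract via negate-and-add: invert 10101110110100 + 1 = 01010001001100 (i.e. 5196).
  01010011000010
+ 01010001001100
= 10100100001110
Result 10100100001110: MSB = 1 → 10510 − 16384 = -5874.
Both addends (after negating the subtrahend) are non-negative but the stored result is negative: signed overflow. The true value 5314 − (-5196) = 10510 lies outside [-8192, 8191].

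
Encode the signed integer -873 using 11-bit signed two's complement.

10010010111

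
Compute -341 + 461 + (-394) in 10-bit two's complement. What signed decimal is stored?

-341 + 461 = 120 (0001111000)
120 + (-394) = -274 (1011101110)

-274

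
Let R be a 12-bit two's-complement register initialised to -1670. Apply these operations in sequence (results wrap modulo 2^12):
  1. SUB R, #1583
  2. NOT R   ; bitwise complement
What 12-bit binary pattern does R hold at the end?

110010110100

Start: R = -1670 = 100101111010.
R = -1670 − 1583 = -3253; wraps to 843 = 001101001011
R = NOT 001101001011 = 110010110100 = -844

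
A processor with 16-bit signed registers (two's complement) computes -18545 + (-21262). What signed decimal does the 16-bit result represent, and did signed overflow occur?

25729; overflow

-18545 → 1011011110001111
-21262 → 1010110011110010
  1011011110001111
+ 1010110011110010
= 0110010010000001  (discard carry-out 1)
Result 0110010010000001: MSB = 0 → value 25729.
Both addends are negative but the stored result is non-negative: signed overflow. The true value -18545 + (-21262) = -39807 lies outside [-32768, 32767].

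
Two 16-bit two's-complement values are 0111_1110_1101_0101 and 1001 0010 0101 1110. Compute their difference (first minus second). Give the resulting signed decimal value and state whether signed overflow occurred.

-5001; overflow

0111_1110_1101_0101 → 0111111011010101 = 32469 (signed)
1001 0010 0101 1110 → 1001001001011110 = -28066 (signed)
Subtract via negate-and-add: invert 1001001001011110 + 1 = 0110110110100010 (i.e. 28066).
  0111111011010101
+ 0110110110100010
= 1110110001110111
Result 1110110001110111: MSB = 1 → 60535 − 65536 = -5001.
Both addends (after negating the subtrahend) are non-negative but the stored result is negative: signed overflow. The true value 32469 − (-28066) = 60535 lies outside [-32768, 32767].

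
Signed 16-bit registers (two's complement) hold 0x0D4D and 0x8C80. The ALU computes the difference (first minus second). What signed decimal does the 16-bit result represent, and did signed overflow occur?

-32563; overflow

0x0D4D = 0000110101001101 = 3405 (signed)
0x8C80 = 1000110010000000 = -29568 (signed)
Subtract via negate-and-add: invert 1000110010000000 + 1 = 0111001110000000 (i.e. 29568).
  0000110101001101
+ 0111001110000000
= 1000000011001101
Result 1000000011001101: MSB = 1 → 32973 − 65536 = -32563.
Both addends (after negating the subtrahend) are non-negative but the stored result is negative: signed overflow. The true value 3405 − (-29568) = 32973 lies outside [-32768, 32767].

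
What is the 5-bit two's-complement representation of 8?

01000

8 is non-negative, so write it directly in 5 bits: 01000.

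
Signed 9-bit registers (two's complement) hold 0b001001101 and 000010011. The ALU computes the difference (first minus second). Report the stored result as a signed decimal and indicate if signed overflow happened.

58; no overflow

0b001001101 → 001001101 = 77 (signed)
000010011 = 19 (signed)
Subtract via negate-and-add: invert 000010011 + 1 = 111101101 (i.e. -19).
  001001101
+ 111101101
= 000111010  (discard carry-out 1)
Result 000111010: MSB = 0 → value 58.
Addends (after negating the subtrahend) have opposite signs, so signed overflow cannot occur.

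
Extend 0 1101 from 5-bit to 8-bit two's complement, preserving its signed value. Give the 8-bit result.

00001101

MSB of 01101 is 0; replicate it into the new high bits.
000|01101 → 00001101 (still 13).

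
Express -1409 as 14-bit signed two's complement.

11101001111111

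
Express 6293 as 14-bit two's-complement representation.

01100010010101

6293 is non-negative, so write it directly in 14 bits: 01100010010101.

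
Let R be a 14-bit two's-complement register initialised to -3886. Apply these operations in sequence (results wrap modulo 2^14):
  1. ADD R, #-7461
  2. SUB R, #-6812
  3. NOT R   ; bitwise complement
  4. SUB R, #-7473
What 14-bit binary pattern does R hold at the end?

10111011100111

Start: R = -3886 = 11000011010010.
R = -3886 + (-7461) = -11347; wraps to 5037 = 01001110101101
R = 5037 − (-6812) = 11849; wraps to -4535 = 10111001001001
R = NOT 10111001001001 = 01000110110110 = 4534
R = 4534 − (-7473) = 12007; wraps to -4377 = 10111011100111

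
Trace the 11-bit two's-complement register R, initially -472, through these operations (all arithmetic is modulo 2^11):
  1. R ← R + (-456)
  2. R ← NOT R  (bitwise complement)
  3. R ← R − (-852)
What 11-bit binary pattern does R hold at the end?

11011110011

Start: R = -472 = 11000101000.
R = -472 + (-456) = -928 = 10001100000
R = NOT 10001100000 = 01110011111 = 927
R = 927 − (-852) = 1779; wraps to -269 = 11011110011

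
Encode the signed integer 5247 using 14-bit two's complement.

01010001111111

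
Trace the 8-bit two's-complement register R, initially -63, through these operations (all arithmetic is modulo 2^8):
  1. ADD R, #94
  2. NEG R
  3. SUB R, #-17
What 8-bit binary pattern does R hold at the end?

Start: R = -63 = 11000001.
R = -63 + 94 = 31 = 00011111
R = −(31) = -31 = 11100001
R = -31 − (-17) = -14 = 11110010

11110010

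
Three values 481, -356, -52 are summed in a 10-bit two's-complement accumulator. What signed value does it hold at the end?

481 + (-356) = 125 (0001111101)
125 + (-52) = 73 (0001001001)

73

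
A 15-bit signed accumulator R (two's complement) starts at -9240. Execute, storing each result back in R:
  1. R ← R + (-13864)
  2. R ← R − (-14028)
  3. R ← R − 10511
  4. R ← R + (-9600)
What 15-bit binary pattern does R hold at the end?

000110111111101

Start: R = -9240 = 101101111101000.
R = -9240 + (-13864) = -23104; wraps to 9664 = 010010111000000
R = 9664 − (-14028) = 23692; wraps to -9076 = 101110010001100
R = -9076 − 10511 = -19587; wraps to 13181 = 011001101111101
R = 13181 + (-9600) = 3581 = 000110111111101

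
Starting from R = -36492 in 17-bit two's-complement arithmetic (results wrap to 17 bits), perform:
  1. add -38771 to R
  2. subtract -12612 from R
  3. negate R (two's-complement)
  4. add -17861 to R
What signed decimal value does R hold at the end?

44790

Start: R = -36492 = 10111000101110100.
R = -36492 + (-38771) = -75263; wraps to 55809 = 01101101000000001
R = 55809 − (-12612) = 68421; wraps to -62651 = 10000101101000101
R = −(-62651) = 62651 = 01111010010111011
R = 62651 + (-17861) = 44790 = 01010111011110110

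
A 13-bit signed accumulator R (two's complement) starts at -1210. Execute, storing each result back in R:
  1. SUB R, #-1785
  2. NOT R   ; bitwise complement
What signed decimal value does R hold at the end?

-576

Start: R = -1210 = 1101101000110.
R = -1210 − (-1785) = 575 = 0001000111111
R = NOT 0001000111111 = 1110111000000 = -576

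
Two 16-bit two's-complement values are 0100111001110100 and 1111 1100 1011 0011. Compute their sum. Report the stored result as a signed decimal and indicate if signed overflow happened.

19239; no overflow

0100111001110100 = 20084 (signed)
1111 1100 1011 0011 → 1111110010110011 = -845 (signed)
  0100111001110100
+ 1111110010110011
= 0100101100100111  (discard carry-out 1)
Result 0100101100100111: MSB = 0 → value 19239.
Addends have opposite signs, so signed overflow cannot occur.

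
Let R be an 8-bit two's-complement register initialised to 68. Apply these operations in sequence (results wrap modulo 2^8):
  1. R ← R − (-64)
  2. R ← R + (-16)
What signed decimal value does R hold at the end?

Start: R = 68 = 01000100.
R = 68 − (-64) = 132; wraps to -124 = 10000100
R = -124 + (-16) = -140; wraps to 116 = 01110100

116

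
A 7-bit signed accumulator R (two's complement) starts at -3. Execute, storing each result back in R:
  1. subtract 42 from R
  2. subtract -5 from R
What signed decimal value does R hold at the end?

-40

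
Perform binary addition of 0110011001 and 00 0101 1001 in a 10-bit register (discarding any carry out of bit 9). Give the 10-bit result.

  0110011001
+ 0001011001
= 0111110010

0111110010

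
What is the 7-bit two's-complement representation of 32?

0100000

32 is non-negative, so write it directly in 7 bits: 0100000.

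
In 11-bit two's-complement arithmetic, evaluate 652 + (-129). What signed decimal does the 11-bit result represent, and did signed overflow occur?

523; no overflow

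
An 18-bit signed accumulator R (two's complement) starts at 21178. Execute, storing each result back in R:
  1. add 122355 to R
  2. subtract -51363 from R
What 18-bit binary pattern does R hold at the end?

Start: R = 21178 = 000101001010111010.
R = 21178 + 122355 = 143533; wraps to -118611 = 100011000010101101
R = -118611 − (-51363) = -67248 = 101111100101010000

101111100101010000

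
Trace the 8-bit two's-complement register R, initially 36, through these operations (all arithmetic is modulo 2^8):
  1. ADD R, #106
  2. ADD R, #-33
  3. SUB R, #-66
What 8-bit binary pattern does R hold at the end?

10101111

Start: R = 36 = 00100100.
R = 36 + 106 = 142; wraps to -114 = 10001110
R = -114 + (-33) = -147; wraps to 109 = 01101101
R = 109 − (-66) = 175; wraps to -81 = 10101111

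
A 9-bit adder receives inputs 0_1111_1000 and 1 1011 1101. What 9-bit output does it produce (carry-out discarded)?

  011111000
+ 110111101
= 010110101  (discard carry-out 1)

010110101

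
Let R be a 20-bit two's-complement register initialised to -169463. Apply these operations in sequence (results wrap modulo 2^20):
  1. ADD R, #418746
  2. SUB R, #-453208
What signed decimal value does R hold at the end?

Start: R = -169463 = 11010110101000001001.
R = -169463 + 418746 = 249283 = 00111100110111000011
R = 249283 − (-453208) = 702491; wraps to -346085 = 10101011100000011011

-346085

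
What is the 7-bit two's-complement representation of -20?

|-20| = 20 = 0010100 in 7 bits.
Invert the bits: 1101011. Add 1: 1101100.

1101100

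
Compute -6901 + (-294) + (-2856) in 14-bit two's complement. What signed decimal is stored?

6333

-6901 + (-294) = -7195 (10001111100101)
-7195 + (-2856) = -10051 → wraps to 6333 (01100010111101)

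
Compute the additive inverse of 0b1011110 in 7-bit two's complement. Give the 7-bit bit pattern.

0100010

Invert: 0100001. Add 1: 0100010.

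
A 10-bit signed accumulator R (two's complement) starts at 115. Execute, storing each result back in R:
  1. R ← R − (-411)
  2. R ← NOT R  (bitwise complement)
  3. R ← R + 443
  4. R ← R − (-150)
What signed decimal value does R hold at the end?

66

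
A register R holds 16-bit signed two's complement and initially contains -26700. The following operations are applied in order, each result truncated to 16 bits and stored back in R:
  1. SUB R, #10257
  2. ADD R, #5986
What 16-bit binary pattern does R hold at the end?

1000011100000101

Start: R = -26700 = 1001011110110100.
R = -26700 − 10257 = -36957; wraps to 28579 = 0110111110100011
R = 28579 + 5986 = 34565; wraps to -30971 = 1000011100000101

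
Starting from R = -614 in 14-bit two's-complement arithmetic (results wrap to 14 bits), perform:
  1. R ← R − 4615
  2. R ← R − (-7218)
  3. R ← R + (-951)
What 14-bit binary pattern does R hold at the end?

00010000001110

Start: R = -614 = 11110110011010.
R = -614 − 4615 = -5229 = 10101110010011
R = -5229 − (-7218) = 1989 = 00011111000101
R = 1989 + (-951) = 1038 = 00010000001110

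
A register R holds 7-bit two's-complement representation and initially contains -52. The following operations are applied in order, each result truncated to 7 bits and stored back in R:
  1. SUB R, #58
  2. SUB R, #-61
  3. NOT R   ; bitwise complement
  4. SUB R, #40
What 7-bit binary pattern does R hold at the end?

0001000

Start: R = -52 = 1001100.
R = -52 − 58 = -110; wraps to 18 = 0010010
R = 18 − (-61) = 79; wraps to -49 = 1001111
R = NOT 1001111 = 0110000 = 48
R = 48 − 40 = 8 = 0001000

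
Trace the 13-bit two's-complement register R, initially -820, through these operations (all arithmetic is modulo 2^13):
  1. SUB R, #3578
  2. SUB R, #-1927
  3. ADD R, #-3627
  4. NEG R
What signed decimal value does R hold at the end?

Start: R = -820 = 1110011001100.
R = -820 − 3578 = -4398; wraps to 3794 = 0111011010010
R = 3794 − (-1927) = 5721; wraps to -2471 = 1011001011001
R = -2471 + (-3627) = -6098; wraps to 2094 = 0100000101110
R = −(2094) = -2094 = 1011111010010

-2094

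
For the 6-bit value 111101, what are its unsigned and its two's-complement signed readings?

Unsigned: 111101 = 61.
Signed: MSB=1 → 61 − 64 = -3.

unsigned = 61, signed = -3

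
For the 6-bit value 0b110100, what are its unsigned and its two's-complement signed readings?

unsigned = 52, signed = -12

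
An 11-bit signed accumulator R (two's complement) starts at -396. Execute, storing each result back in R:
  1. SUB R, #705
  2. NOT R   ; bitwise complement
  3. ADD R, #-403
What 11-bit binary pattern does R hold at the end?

Start: R = -396 = 11001110100.
R = -396 − 705 = -1101; wraps to 947 = 01110110011
R = NOT 01110110011 = 10001001100 = -948
R = -948 + (-403) = -1351; wraps to 697 = 01010111001

01010111001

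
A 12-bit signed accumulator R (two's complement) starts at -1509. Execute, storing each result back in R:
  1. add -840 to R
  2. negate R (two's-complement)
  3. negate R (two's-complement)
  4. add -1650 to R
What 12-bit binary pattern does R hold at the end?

Start: R = -1509 = 101000011011.
R = -1509 + (-840) = -2349; wraps to 1747 = 011011010011
R = −(1747) = -1747 = 100100101101
R = −(-1747) = 1747 = 011011010011
R = 1747 + (-1650) = 97 = 000001100001

000001100001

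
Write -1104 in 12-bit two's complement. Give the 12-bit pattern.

101110110000

|-1104| = 1104 = 010001010000 in 12 bits.
Invert the bits: 101110101111. Add 1: 101110110000.
Check: 101110110000 reads as 2992 − 4096 = -1104.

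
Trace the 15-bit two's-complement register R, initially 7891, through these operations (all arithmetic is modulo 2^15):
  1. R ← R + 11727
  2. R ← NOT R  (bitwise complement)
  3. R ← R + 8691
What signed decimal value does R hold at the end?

-10928

Start: R = 7891 = 001111011010011.
R = 7891 + 11727 = 19618; wraps to -13150 = 100110010100010
R = NOT 100110010100010 = 011001101011101 = 13149
R = 13149 + 8691 = 21840; wraps to -10928 = 101010101010000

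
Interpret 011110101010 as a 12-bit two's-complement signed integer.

1962

MSB is 0, so the value is non-negative: 011110101010 = 1962.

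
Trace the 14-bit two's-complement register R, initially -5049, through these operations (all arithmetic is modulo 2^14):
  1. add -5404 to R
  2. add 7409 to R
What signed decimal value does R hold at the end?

Start: R = -5049 = 10110001000111.
R = -5049 + (-5404) = -10453; wraps to 5931 = 01011100101011
R = 5931 + 7409 = 13340; wraps to -3044 = 11010000011100

-3044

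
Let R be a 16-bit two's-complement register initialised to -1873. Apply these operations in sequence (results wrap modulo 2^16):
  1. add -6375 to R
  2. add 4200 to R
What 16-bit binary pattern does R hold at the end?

Start: R = -1873 = 1111100010101111.
R = -1873 + (-6375) = -8248 = 1101111111001000
R = -8248 + 4200 = -4048 = 1111000000110000

1111000000110000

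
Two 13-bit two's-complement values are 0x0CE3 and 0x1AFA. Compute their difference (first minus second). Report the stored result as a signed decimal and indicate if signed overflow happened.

-3607; overflow

0x0CE3 = 0110011100011 = 3299 (signed)
0x1AFA = 1101011111010 = -1286 (signed)
Subtract via negate-and-add: invert 1101011111010 + 1 = 0010100000110 (i.e. 1286).
  0110011100011
+ 0010100000110
= 1000111101001
Result 1000111101001: MSB = 1 → 4585 − 8192 = -3607.
Both addends (after negating the subtrahend) are non-negative but the stored result is negative: signed overflow. The true value 3299 − (-1286) = 4585 lies outside [-4096, 4095].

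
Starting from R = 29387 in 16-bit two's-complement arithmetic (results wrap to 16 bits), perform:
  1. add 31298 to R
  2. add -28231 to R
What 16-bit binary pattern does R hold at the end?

0111111011000110

Start: R = 29387 = 0111001011001011.
R = 29387 + 31298 = 60685; wraps to -4851 = 1110110100001101
R = -4851 + (-28231) = -33082; wraps to 32454 = 0111111011000110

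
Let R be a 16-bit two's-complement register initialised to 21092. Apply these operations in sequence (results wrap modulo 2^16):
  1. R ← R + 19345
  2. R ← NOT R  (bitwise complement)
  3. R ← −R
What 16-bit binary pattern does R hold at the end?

1001110111110110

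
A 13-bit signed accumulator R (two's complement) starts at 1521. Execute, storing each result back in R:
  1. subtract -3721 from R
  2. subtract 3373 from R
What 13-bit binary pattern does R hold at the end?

Start: R = 1521 = 0010111110001.
R = 1521 − (-3721) = 5242; wraps to -2950 = 1010001111010
R = -2950 − 3373 = -6323; wraps to 1869 = 0011101001101

0011101001101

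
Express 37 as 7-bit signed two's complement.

37 is non-negative, so write it directly in 7 bits: 0100101.

0100101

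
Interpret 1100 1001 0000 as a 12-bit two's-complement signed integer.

MSB is 1, so the value is negative.
Invert: 001101101111. Add 1: 001101110000 = 880. So the value is −880.

-880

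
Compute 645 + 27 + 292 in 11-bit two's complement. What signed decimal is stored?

964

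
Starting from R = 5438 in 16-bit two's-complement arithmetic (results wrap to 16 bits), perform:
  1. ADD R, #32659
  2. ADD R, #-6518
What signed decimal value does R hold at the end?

Start: R = 5438 = 0001010100111110.
R = 5438 + 32659 = 38097; wraps to -27439 = 1001010011010001
R = -27439 + (-6518) = -33957; wraps to 31579 = 0111101101011011

31579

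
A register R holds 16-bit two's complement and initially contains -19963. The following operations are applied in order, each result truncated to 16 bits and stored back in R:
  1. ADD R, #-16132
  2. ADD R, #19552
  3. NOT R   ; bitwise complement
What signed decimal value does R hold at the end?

16542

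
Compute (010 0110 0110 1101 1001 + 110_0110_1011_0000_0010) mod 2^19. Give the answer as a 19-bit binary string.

0001101000111011011

  0100110011011011001
+ 1100110101100000010
= 0001101000111011011  (discard carry-out 1)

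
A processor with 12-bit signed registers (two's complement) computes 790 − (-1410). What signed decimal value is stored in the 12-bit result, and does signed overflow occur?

-1896; overflow

790 → 001100010110
-1410 → 101001111110
Subtract via negate-and-add: invert 101001111110 + 1 = 010110000010 (i.e. 1410).
  001100010110
+ 010110000010
= 100010011000
Result 100010011000: MSB = 1 → 2200 − 4096 = -1896.
Both addends (after negating the subtrahend) are non-negative but the stored result is negative: signed overflow. The true value 790 − (-1410) = 2200 lies outside [-2048, 2047].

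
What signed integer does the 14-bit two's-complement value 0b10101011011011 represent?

MSB is 1, so the value is negative.
Unsigned reading: 10971. Subtract 2^14 = 16384: 10971 − 16384 = -5413.

-5413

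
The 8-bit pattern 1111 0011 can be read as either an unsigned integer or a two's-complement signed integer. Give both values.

unsigned = 243, signed = -13

Unsigned: 11110011 = 243.
Signed: MSB=1 → 243 − 256 = -13.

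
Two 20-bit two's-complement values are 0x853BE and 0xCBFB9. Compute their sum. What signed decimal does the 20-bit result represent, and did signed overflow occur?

0x853BE = 10000101001110111110 = -502850 (signed)
0xCBFB9 = 11001011111110111001 = -213063 (signed)
  10000101001110111110
+ 11001011111110111001
= 01010001001101110111  (discard carry-out 1)
Result 01010001001101110111: MSB = 0 → value 332663.
Both addends are negative but the stored result is non-negative: signed overflow. The true value -502850 + (-213063) = -715913 lies outside [-524288, 524287].

332663; overflow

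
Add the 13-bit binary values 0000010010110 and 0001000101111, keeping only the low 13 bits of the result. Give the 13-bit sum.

0001011000101

  0000010010110
+ 0001000101111
= 0001011000101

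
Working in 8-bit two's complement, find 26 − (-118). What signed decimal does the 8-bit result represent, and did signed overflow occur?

26 → 00011010
-118 → 10001010
Subtract via negate-and-add: invert 10001010 + 1 = 01110110 (i.e. 118).
  00011010
+ 01110110
= 10010000
Result 10010000: MSB = 1 → 144 − 256 = -112.
Both addends (after negating the subtrahend) are non-negative but the stored result is negative: signed overflow. The true value 26 − (-118) = 144 lies outside [-128, 127].

-112; overflow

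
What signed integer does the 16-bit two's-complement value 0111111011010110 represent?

32470

MSB is 0, so the value is non-negative: 0111111011010110 = 32470.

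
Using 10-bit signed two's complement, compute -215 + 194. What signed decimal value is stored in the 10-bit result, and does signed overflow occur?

-215 → 1100101001
194 → 0011000010
  1100101001
+ 0011000010
= 1111101011
Result 1111101011: MSB = 1 → 1003 − 1024 = -21.
Addends have opposite signs, so signed overflow cannot occur.

-21; no overflow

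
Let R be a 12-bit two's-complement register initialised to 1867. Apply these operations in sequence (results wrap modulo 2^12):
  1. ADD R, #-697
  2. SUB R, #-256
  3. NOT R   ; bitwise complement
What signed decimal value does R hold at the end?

Start: R = 1867 = 011101001011.
R = 1867 + (-697) = 1170 = 010010010010
R = 1170 − (-256) = 1426 = 010110010010
R = NOT 010110010010 = 101001101101 = -1427

-1427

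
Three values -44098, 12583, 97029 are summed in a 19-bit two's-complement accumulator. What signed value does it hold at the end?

-44098 + 12583 = -31515 (1111000010011100101)
-31515 + 97029 = 65514 (0001111111111101010)

65514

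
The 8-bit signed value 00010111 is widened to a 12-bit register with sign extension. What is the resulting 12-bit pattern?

000000010111

MSB of 00010111 is 0; replicate it into the new high bits.
0000|00010111 → 000000010111 (still 23).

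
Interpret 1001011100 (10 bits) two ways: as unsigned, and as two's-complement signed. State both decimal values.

Unsigned: 1001011100 = 604.
Signed: MSB=1 → 604 − 1024 = -420.

unsigned = 604, signed = -420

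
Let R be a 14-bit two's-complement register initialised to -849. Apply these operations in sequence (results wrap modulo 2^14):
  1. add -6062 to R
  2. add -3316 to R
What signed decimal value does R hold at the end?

6157

Start: R = -849 = 11110010101111.
R = -849 + (-6062) = -6911 = 10010100000001
R = -6911 + (-3316) = -10227; wraps to 6157 = 01100000001101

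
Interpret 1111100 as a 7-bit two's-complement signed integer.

MSB is 1, so the value is negative.
Invert: 0000011. Add 1: 0000100 = 4. So the value is −4.

-4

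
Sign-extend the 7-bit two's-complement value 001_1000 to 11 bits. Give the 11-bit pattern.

MSB of 0011000 is 0; replicate it into the new high bits.
0000|0011000 → 00000011000 (still 24).

00000011000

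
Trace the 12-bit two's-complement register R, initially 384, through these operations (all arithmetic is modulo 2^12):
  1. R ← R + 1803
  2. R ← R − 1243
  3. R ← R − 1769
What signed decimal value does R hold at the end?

-825

Start: R = 384 = 000110000000.
R = 384 + 1803 = 2187; wraps to -1909 = 100010001011
R = -1909 − 1243 = -3152; wraps to 944 = 001110110000
R = 944 − 1769 = -825 = 110011000111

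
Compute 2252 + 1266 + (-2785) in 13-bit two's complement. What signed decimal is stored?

2252 + 1266 = 3518 (0110110111110)
3518 + (-2785) = 733 (0001011011101)

733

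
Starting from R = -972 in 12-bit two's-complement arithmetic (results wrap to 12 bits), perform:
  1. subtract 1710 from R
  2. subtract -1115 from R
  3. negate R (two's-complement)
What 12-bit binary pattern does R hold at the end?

Start: R = -972 = 110000110100.
R = -972 − 1710 = -2682; wraps to 1414 = 010110000110
R = 1414 − (-1115) = 2529; wraps to -1567 = 100111100001
R = −(-1567) = 1567 = 011000011111

011000011111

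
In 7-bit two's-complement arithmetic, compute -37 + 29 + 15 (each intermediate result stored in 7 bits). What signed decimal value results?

7

-37 + 29 = -8 (1111000)
-8 + 15 = 7 (0000111)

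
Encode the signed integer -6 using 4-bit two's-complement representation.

|-6| = 6 = 0110 in 4 bits.
Invert the bits: 1001. Add 1: 1010.

1010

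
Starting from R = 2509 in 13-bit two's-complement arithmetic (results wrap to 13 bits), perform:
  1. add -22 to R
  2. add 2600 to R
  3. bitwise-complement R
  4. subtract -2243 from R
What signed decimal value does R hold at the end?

-2845

Start: R = 2509 = 0100111001101.
R = 2509 + (-22) = 2487 = 0100110110111
R = 2487 + 2600 = 5087; wraps to -3105 = 1001111011111
R = NOT 1001111011111 = 0110000100000 = 3104
R = 3104 − (-2243) = 5347; wraps to -2845 = 1010011100011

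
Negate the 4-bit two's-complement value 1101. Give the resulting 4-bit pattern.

0011

Invert: 0010. Add 1: 0011.
Check: 1101 = -3, 0011 = 3.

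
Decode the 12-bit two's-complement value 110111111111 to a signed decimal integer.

-513

MSB is 1, so the value is negative.
Invert: 001000000000. Add 1: 001000000001 = 513. So the value is −513.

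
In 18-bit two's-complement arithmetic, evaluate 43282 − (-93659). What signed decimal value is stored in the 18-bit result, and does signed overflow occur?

43282 → 001010100100010010
-93659 → 101001001000100101
Subtract via negate-and-add: invert 101001001000100101 + 1 = 010110110111011011 (i.e. 93659).
  001010100100010010
+ 010110110111011011
= 100001011011101101
Result 100001011011101101: MSB = 1 → 136941 − 262144 = -125203.
Both addends (after negating the subtrahend) are non-negative but the stored result is negative: signed overflow. The true value 43282 − (-93659) = 136941 lies outside [-131072, 131071].

-125203; overflow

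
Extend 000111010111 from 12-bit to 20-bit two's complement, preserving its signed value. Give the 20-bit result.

00000000000111010111

MSB of 000111010111 is 0; replicate it into the new high bits.
00000000|000111010111 → 00000000000111010111 (still 471).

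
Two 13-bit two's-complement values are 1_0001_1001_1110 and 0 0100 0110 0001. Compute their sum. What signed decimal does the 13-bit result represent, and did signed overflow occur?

-2561; no overflow

1_0001_1001_1110 → 1000110011110 = -3682 (signed)
0 0100 0110 0001 → 0010001100001 = 1121 (signed)
  1000110011110
+ 0010001100001
= 1010111111111
Result 1010111111111: MSB = 1 → 5631 − 8192 = -2561.
Addends have opposite signs, so signed overflow cannot occur.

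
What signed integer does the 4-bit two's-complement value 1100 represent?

-4

MSB is 1, so the value is negative.
Invert: 0011. Add 1: 0100 = 4. So the value is −4.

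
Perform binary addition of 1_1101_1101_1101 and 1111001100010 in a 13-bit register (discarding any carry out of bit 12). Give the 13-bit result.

1110000111111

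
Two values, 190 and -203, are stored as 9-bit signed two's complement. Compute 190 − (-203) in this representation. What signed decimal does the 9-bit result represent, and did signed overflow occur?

190 → 010111110
-203 → 100110101
Subtract via negate-and-add: invert 100110101 + 1 = 011001011 (i.e. 203).
  010111110
+ 011001011
= 110001001
Result 110001001: MSB = 1 → 393 − 512 = -119.
Both addends (after negating the subtrahend) are non-negative but the stored result is negative: signed overflow. The true value 190 − (-203) = 393 lies outside [-256, 255].

-119; overflow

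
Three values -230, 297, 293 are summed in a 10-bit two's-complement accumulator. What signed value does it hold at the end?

360

-230 + 297 = 67 (0001000011)
67 + 293 = 360 (0101101000)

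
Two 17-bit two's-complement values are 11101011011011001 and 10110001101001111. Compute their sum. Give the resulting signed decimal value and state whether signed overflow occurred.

-50648; no overflow

11101011011011001 = -10535 (signed)
10110001101001111 = -40113 (signed)
  11101011011011001
+ 10110001101001111
= 10011101000101000  (discard carry-out 1)
Result 10011101000101000: MSB = 1 → 80424 − 131072 = -50648.
Both addends are negative and so is the stored result: no signed overflow.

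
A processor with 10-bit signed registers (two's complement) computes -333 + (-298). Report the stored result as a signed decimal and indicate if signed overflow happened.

-333 → 1010110011
-298 → 1011010110
  1010110011
+ 1011010110
= 0110001001  (discard carry-out 1)
Result 0110001001: MSB = 0 → value 393.
Both addends are negative but the stored result is non-negative: signed overflow. The true value -333 + (-298) = -631 lies outside [-512, 511].

393; overflow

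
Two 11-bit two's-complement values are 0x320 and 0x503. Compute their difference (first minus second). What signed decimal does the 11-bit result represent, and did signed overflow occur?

-483; overflow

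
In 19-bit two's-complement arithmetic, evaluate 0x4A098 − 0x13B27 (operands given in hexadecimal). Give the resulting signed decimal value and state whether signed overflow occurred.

0x4A098 = 1001010000010011000 = -221032 (signed)
0x13B27 = 0010011101100100111 = 80679 (signed)
Subtract via negate-and-add: invert 0010011101100100111 + 1 = 1101100010011011001 (i.e. -80679).
  1001010000010011000
+ 1101100010011011001
= 0110110010101110001  (discard carry-out 1)
Result 0110110010101110001: MSB = 0 → value 222577.
Both addends (after negating the subtrahend) are negative but the stored result is non-negative: signed overflow. The true value -221032 − 80679 = -301711 lies outside [-262144, 262143].

222577; overflow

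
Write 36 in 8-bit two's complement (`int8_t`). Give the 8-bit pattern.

00100100

36 is non-negative, so write it directly in 8 bits: 00100100.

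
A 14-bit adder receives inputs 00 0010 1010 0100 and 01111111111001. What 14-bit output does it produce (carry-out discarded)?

  00001010100100
+ 01111111111001
= 10001010011101

10001010011101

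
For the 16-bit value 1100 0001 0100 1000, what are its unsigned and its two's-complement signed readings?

unsigned = 49480, signed = -16056

Unsigned: 1100000101001000 = 49480.
Signed: MSB=1 → 49480 − 65536 = -16056.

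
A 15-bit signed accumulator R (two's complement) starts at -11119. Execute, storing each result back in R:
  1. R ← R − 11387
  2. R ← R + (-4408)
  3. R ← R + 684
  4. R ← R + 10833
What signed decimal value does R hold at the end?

Start: R = -11119 = 101010010010001.
R = -11119 − 11387 = -22506; wraps to 10262 = 010100000010110
R = 10262 + (-4408) = 5854 = 001011011011110
R = 5854 + 684 = 6538 = 001100110001010
R = 6538 + 10833 = 17371; wraps to -15397 = 100001111011011

-15397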